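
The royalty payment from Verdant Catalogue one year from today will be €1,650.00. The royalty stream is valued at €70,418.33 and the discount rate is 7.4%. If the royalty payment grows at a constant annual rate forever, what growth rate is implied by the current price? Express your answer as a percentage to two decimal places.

5.06%

P = D₁/(r−g) ⇒ g = r − D₁/P = 0.074 − €1,650.00/€70,418.33 = 0.050569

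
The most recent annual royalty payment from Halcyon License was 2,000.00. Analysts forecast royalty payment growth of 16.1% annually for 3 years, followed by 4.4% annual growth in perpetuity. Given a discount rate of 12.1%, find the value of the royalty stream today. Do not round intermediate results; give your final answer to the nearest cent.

36562.95

D_1 = 2322.00000
D_2 = 2695.84200
D_3 = 3129.87256
Terminal value at year 3: TV = D_3×(1+g_2)/(r−g_2) = 3267.58695/0.077 = 42436.19422
P_0 = D_1/(1+r)^1 + D_2/(1+r)^2 + D_3/(1+r)^3 + TV/(1+r)^3
    = 2071.36485 + 2145.27618 + 2221.82484 + 30124.48219 = 36562.94806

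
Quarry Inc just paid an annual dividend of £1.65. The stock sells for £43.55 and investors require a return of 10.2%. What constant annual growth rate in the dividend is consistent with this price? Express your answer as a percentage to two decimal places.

6.18%

P = D₀(1+g)/(r−g) ⇒ P(r−g) = D₀(1+g) ⇒ g(P+D₀) = P·r − D₀
g = (P·r − D₀)/(P + D₀) = (£43.55×0.102 − £1.65) / (£43.55 + £1.65) = 0.061772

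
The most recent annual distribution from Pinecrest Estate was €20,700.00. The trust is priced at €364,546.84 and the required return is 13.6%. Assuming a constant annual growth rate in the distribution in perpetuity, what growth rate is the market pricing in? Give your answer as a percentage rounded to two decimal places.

7.50%

P = D₀(1+g)/(r−g) ⇒ P(r−g) = D₀(1+g) ⇒ g(P+D₀) = P·r − D₀
g = (P·r − D₀)/(P + D₀) = (€364,546.84×0.136 − €20,700.00) / (€364,546.84 + €20,700.00) = 0.074961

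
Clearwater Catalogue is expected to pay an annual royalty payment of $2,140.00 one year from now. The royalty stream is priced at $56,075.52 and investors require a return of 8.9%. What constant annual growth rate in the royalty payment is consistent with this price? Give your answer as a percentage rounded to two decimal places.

P = D₁/(r−g) ⇒ g = r − D₁/P = 0.089 − $2,140.00/$56,075.52 = 0.050837

5.08%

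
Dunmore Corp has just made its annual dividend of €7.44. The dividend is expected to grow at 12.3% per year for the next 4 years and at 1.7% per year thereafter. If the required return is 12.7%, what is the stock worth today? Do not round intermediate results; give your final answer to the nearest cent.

€97.31

D_1 = 8.35512
D_2 = 9.38280
D_3 = 10.53688
D_4 = 11.83292
Terminal value at year 4: TV = D_4×(1+g_2)/(r−g_2) = 12.03408/0.11 = 109.40073
P_0 = D_1/(1+r)^1 + D_2/(1+r)^2 + D_3/(1+r)^3 + D_4/(1+r)^4 + TV/(1+r)^4
    = 7.41359 + 7.38728 + 7.36106 + 7.33494 + 67.81481 = 97.31168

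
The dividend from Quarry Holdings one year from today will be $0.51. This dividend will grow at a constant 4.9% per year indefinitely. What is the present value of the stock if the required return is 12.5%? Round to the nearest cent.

$6.71

Growing perpetuity: P = D₁ / (r − g) = $0.5100 / (0.125 − 0.049) = $6.71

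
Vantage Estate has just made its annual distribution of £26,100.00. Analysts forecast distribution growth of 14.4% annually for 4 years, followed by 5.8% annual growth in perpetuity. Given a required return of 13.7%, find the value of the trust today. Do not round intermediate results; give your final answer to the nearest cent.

£464246.26

D_1 = 29858.40000
D_2 = 34158.00960
D_3 = 39076.76298
D_4 = 44703.81685
Terminal value at year 4: TV = D_4×(1+g_2)/(r−g_2) = 47296.63823/0.079 = 598691.62316
P_0 = D_1/(1+r)^1 + D_2/(1+r)^2 + D_3/(1+r)^3 + D_4/(1+r)^4 + TV/(1+r)^4
    = 26260.68602 + 26422.36130 + 26585.03195 + 26748.70409 + 358229.48015 = 464246.26351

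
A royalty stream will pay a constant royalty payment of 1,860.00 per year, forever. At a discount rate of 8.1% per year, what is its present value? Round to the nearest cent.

Level perpetuity: PV = C / r = 1,860.00 / 0.081 = 22,962.96

22962.96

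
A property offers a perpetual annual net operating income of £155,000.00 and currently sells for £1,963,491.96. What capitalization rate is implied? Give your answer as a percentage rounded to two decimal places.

7.89%

P = C/r ⇒ r = C/P = £155,000.00/£1,963,491.96 = 0.078941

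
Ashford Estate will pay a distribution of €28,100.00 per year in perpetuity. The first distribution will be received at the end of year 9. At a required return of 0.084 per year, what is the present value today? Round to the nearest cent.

€175465.92

Value at end of year 8: C / r = €28,100.00 / 0.084 = €334,523.8095
Discount to today: PV = €334,523.8095 / (1 + 0.084)^8 = €334,523.8095 / 1.906489 = €175,465.92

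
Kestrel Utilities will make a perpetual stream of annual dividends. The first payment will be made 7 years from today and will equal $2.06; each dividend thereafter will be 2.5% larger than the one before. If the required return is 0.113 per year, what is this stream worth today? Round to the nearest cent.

Value at end of year 6: C₁ / (r − g) = $2.06 / (0.113 − 0.025) = $23.4091
Discount to today: PV = $23.4091 / (1 + 0.113)^6 = $23.4091 / 1.900951 = $12.31

$12.31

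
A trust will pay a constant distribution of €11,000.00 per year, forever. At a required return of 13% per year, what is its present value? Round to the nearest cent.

Level perpetuity: PV = C / r = €11,000.00 / 0.13 = €84,615.38

€84615.38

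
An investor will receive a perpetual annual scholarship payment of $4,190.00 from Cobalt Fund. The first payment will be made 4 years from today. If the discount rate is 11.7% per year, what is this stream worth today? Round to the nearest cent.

Value at end of year 3: C / r = $4,190.00 / 0.117 = $35,811.9658
Discount to today: PV = $35,811.9658 / (1 + 0.117)^3 = $35,811.9658 / 1.393669 = $25,696.18

$25696.18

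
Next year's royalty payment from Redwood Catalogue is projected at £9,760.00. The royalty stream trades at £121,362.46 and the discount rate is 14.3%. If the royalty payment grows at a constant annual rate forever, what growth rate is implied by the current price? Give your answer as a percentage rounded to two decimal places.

6.26%

P = D₁/(r−g) ⇒ g = r − D₁/P = 0.143 − £9,760.00/£121,362.46 = 0.062580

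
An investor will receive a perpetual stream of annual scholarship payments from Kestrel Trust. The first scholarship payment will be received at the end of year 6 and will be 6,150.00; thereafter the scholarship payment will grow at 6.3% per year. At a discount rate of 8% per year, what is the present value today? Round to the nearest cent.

246210.98

Value at end of year 5: C₁ / (r − g) = 6,150.00 / (0.08 − 0.063) = 361,764.7059
Discount to today: PV = 361,764.7059 / (1 + 0.08)^5 = 361,764.7059 / 1.469328 = 246,210.98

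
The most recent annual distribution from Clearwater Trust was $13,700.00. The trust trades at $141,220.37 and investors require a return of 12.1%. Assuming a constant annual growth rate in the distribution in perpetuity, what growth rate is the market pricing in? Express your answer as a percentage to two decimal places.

2.19%

P = D₀(1+g)/(r−g) ⇒ P(r−g) = D₀(1+g) ⇒ g(P+D₀) = P·r − D₀
g = (P·r − D₀)/(P + D₀) = ($141,220.37×0.121 − $13,700.00) / ($141,220.37 + $13,700.00) = 0.021867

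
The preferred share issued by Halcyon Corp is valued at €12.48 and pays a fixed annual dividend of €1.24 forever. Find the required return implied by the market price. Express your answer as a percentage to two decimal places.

P = C/r ⇒ r = C/P = €1.24/€12.48 = 0.099359

9.94%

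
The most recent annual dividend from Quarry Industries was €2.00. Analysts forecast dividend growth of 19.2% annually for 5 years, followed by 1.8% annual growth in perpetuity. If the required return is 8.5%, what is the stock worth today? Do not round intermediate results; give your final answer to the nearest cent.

€62.01

D_1 = 2.38400
D_2 = 2.84173
D_3 = 3.38734
D_4 = 4.03771
D_5 = 4.81295
Terminal value at year 5: TV = D_5×(1+g_2)/(r−g_2) = 4.89958/0.067 = 73.12809
P_0 = D_1/(1+r)^1 + D_2/(1+r)^2 + D_3/(1+r)^3 + D_4/(1+r)^4 + D_5/(1+r)^5 + TV/(1+r)^5
    = 2.19724 + 2.41392 + 2.65198 + 2.91351 + 3.20083 + 48.63350 = 62.01097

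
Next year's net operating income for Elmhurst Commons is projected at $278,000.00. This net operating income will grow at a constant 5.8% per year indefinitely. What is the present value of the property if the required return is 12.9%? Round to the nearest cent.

$3915492.96

Growing perpetuity: P = D₁ / (r − g) = $278,000.0000 / (0.129 − 0.058) = $3,915,492.96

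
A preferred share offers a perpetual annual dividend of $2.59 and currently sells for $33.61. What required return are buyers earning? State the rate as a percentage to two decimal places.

P = C/r ⇒ r = C/P = $2.59/$33.61 = 0.077060

7.71%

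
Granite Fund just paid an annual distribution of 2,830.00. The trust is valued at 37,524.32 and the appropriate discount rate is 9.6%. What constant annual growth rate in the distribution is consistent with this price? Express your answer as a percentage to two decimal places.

1.91%

P = D₀(1+g)/(r−g) ⇒ P(r−g) = D₀(1+g) ⇒ g(P+D₀) = P·r − D₀
g = (P·r − D₀)/(P + D₀) = (37,524.32×0.096 − 2,830.00) / (37,524.32 + 2,830.00) = 0.019139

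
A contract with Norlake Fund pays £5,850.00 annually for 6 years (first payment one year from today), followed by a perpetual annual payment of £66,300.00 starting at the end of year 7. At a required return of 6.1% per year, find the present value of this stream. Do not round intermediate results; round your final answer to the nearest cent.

PV of 6-year annuity: £5,850.00 × [1 − (1+0.061)^−6] / 0.061 = 28676.18785
Perpetuity value at year 6: £66,300.00 / 0.061 = 1086885.24590
PV of perpetuity: 1086885.24590 / (1+0.061)^6 = 761888.45024
Total PV = 28676.18785 + 761888.45024 = 790564.63809

£790564.64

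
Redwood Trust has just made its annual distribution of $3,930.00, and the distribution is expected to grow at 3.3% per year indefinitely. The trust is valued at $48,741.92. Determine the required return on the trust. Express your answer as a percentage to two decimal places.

11.63%

D₁ = $3,930.00 × 1.033 = $4,059.6900
P = D₁/(r − g) ⇒ r = D₁/P + g = $4,059.6900/$48,741.92 + 0.033 = 0.083289 + 0.033 = 0.116289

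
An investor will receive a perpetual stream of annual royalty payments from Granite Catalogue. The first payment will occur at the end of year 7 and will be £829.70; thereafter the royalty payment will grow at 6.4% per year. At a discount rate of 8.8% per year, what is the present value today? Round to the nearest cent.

Value at end of year 6: C₁ / (r − g) = £829.70 / (0.088 − 0.064) = £34,570.8333
Discount to today: PV = £34,570.8333 / (1 + 0.088)^6 = £34,570.8333 / 1.658721 = £20,841.86

£20841.86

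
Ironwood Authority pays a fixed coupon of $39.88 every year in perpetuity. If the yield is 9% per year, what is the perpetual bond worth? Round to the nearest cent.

$443.11

Level perpetuity: PV = C / r = $39.88 / 0.09 = $443.11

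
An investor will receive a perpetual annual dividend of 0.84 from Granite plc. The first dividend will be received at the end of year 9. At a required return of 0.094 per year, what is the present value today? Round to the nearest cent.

4.36

Value at end of year 8: C / r = 0.84 / 0.094 = 8.9362
Discount to today: PV = 8.9362 / (1 + 0.094)^8 = 8.9362 / 2.051817 = 4.36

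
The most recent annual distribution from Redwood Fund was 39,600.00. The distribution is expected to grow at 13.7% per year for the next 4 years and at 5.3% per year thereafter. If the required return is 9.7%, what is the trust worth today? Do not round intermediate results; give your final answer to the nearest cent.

1267045.38

D_1 = 45025.20000
D_2 = 51193.65240
D_3 = 58207.18278
D_4 = 66181.56682
Terminal value at year 4: TV = D_4×(1+g_2)/(r−g_2) = 69689.18986/0.044 = 1583845.22411
P_0 = D_1/(1+r)^1 + D_2/(1+r)^2 + D_3/(1+r)^3 + D_4/(1+r)^4 + TV/(1+r)^4
    = 41043.93801 + 42540.52645 + 44091.68512 + 45699.40381 + 1093669.82309 = 1267045.37649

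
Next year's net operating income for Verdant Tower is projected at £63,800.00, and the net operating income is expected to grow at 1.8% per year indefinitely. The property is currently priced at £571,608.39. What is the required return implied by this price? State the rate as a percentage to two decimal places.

P = D₁/(r − g) ⇒ r = D₁/P + g = £63,800.0000/£571,608.39 + 0.018 = 0.111615 + 0.018 = 0.129615

12.96%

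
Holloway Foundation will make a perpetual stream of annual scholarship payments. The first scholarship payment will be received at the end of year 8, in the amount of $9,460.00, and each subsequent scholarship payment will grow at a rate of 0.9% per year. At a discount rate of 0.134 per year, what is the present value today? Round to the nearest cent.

$31382.66

Value at end of year 7: C₁ / (r − g) = $9,460.00 / (0.134 − 0.009) = $75,680.0000
Discount to today: PV = $75,680.0000 / (1 + 0.134)^7 = $75,680.0000 / 2.411523 = $31,382.66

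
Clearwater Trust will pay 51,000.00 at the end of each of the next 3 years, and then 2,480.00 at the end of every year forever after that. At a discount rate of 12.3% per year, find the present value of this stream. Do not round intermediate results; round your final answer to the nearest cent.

PV of 3-year annuity: 51,000.00 × [1 − (1+0.123)^−3] / 0.123 = 121864.67004
Perpetuity value at year 3: 2,480.00 / 0.123 = 20162.60163
PV of perpetuity: 20162.60163 / (1+0.123)^3 = 14236.63336
Total PV = 121864.67004 + 14236.63336 = 136101.30339

136101.30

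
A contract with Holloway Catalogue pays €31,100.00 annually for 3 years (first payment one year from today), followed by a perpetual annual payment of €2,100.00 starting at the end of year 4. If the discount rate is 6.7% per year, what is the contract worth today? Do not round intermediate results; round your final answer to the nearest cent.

PV of 3-year annuity: €31,100.00 × [1 − (1+0.067)^−3] / 0.067 = 82065.65151
Perpetuity value at year 3: €2,100.00 / 0.067 = 31343.28358
PV of perpetuity: 31343.28358 / (1+0.067)^3 = 25801.87303
Total PV = 82065.65151 + 25801.87303 = 107867.52454

€107867.52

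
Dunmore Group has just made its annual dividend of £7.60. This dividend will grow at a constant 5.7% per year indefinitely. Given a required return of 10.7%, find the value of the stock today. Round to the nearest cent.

D₁ = D₀ × (1 + g) = £7.60 × 1.057 = £8.0332
Growing perpetuity: P = D₁ / (r − g) = £8.0332 / (0.107 − 0.057) = £160.66

£160.66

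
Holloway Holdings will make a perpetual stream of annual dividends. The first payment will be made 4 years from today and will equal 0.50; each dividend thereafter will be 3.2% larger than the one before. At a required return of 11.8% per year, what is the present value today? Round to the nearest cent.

4.16

Value at end of year 3: C₁ / (r − g) = 0.50 / (0.118 − 0.032) = 5.8140
Discount to today: PV = 5.8140 / (1 + 0.118)^3 = 5.8140 / 1.397415 = 4.16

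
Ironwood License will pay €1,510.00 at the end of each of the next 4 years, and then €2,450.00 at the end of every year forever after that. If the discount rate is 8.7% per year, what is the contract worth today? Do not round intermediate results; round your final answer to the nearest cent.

€25095.42

PV of 4-year annuity: €1,510.00 × [1 − (1+0.087)^−4] / 0.087 = 4924.36429
Perpetuity value at year 4: €2,450.00 / 0.087 = 28160.91954
PV of perpetuity: 28160.91954 / (1+0.087)^4 = 20171.05694
Total PV = 4924.36429 + 20171.05694 = 25095.42124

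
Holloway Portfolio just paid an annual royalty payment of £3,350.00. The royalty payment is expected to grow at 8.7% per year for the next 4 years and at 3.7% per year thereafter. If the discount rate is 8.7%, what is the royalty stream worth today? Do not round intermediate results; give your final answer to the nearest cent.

D_1 = 3641.45000
D_2 = 3958.25615
D_3 = 4302.62444
D_4 = 4676.95276
Terminal value at year 4: TV = D_4×(1+g_2)/(r−g_2) = 4850.00001/0.05 = 97000.00026
P_0 = D_1/(1+r)^1 + D_2/(1+r)^2 + D_3/(1+r)^3 + D_4/(1+r)^4 + TV/(1+r)^4
    = 3350.00000 + 3350.00000 + 3350.00000 + 3350.00000 + 69479.00000 = 82879.00000

£82879.00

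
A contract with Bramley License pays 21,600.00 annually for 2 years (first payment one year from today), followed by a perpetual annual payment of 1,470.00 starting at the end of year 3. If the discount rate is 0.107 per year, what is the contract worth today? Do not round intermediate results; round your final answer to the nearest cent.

48349.23

PV of 2-year annuity: 21,600.00 × [1 − (1+0.107)^−2] / 0.107 = 37138.38764
Perpetuity value at year 2: 1,470.00 / 0.107 = 13738.31776
PV of perpetuity: 13738.31776 / (1+0.107)^2 = 11210.84415
Total PV = 37138.38764 + 11210.84415 = 48349.23180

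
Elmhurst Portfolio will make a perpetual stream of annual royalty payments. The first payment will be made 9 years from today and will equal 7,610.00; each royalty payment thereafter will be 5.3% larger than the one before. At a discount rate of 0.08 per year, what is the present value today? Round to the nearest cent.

152275.79

Value at end of year 8: C₁ / (r − g) = 7,610.00 / (0.08 − 0.053) = 281,851.8519
Discount to today: PV = 281,851.8519 / (1 + 0.08)^8 = 281,851.8519 / 1.850930 = 152,275.79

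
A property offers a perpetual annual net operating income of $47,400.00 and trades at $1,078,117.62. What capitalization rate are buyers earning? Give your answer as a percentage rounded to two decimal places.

P = C/r ⇒ r = C/P = $47,400.00/$1,078,117.62 = 0.043966

4.40%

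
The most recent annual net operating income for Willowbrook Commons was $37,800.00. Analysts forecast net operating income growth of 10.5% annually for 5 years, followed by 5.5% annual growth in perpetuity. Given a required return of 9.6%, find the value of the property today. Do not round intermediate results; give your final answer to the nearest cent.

$1206962.94

D_1 = 41769.00000
D_2 = 46154.74500
D_3 = 51000.99322
D_4 = 56356.09751
D_5 = 62273.48775
Terminal value at year 5: TV = D_5×(1+g_2)/(r−g_2) = 65698.52958/0.041 = 1602403.16046
P_0 = D_1/(1+r)^1 + D_2/(1+r)^2 + D_3/(1+r)^3 + D_4/(1+r)^4 + D_5/(1+r)^5 + TV/(1+r)^5
    = 38110.40146 + 38423.35184 + 38738.87206 + 39056.98324 + 39377.70664 + 1013255.62208 = 1206962.93731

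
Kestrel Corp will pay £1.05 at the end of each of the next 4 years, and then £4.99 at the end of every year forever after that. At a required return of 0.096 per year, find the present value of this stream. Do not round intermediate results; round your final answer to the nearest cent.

PV of 4-year annuity: £1.05 × [1 − (1+0.096)^−4] / 0.096 = 3.35738
Perpetuity value at year 4: £4.99 / 0.096 = 51.97917
PV of perpetuity: 51.97917 / (1+0.096)^4 = 36.02360
Total PV = 3.35738 + 36.02360 = 39.38098

£39.38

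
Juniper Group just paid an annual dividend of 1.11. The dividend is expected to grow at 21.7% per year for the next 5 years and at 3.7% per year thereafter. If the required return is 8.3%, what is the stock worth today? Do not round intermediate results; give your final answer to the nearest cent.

52.82

D_1 = 1.35087
D_2 = 1.64401
D_3 = 2.00076
D_4 = 2.43492
D_5 = 2.96330
Terminal value at year 5: TV = D_5×(1+g_2)/(r−g_2) = 3.07294/0.046 = 66.80313
P_0 = D_1/(1+r)^1 + D_2/(1+r)^2 + D_3/(1+r)^3 + D_4/(1+r)^4 + D_5/(1+r)^5 + TV/(1+r)^5
    = 1.24734 + 1.40167 + 1.57510 + 1.76999 + 1.98899 + 44.83885 = 52.82196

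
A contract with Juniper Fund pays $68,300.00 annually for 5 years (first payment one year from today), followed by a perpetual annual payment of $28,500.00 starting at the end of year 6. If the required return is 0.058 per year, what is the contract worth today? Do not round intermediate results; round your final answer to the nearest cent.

$659947.50

PV of 5-year annuity: $68,300.00 × [1 − (1+0.058)^−5] / 0.058 = 289276.57407
Perpetuity value at year 5: $28,500.00 / 0.058 = 491379.31034
PV of perpetuity: 491379.31034 / (1+0.058)^5 = 370670.93024
Total PV = 289276.57407 + 370670.93024 = 659947.50431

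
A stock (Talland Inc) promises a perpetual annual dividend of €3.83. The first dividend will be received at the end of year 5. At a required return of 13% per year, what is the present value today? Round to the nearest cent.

€18.07

Value at end of year 4: C / r = €3.83 / 0.13 = €29.4615
Discount to today: PV = €29.4615 / (1 + 0.13)^4 = €29.4615 / 1.630474 = €18.07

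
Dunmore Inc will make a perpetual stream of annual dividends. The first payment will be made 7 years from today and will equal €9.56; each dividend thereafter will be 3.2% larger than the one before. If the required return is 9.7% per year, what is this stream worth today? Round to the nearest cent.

Value at end of year 6: C₁ / (r − g) = €9.56 / (0.097 − 0.032) = €147.0769
Discount to today: PV = €147.0769 / (1 + 0.097)^6 = €147.0769 / 1.742769 = €84.39

€84.39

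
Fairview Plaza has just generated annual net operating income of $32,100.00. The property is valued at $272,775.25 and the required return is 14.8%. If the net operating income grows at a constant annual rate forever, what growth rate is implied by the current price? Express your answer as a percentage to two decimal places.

P = D₀(1+g)/(r−g) ⇒ P(r−g) = D₀(1+g) ⇒ g(P+D₀) = P·r − D₀
g = (P·r − D₀)/(P + D₀) = ($272,775.25×0.148 − $32,100.00) / ($272,775.25 + $32,100.00) = 0.027128

2.71%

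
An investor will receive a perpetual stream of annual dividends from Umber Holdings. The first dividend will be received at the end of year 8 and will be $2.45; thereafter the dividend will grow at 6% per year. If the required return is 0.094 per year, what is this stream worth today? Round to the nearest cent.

$38.42

Value at end of year 7: C₁ / (r − g) = $2.45 / (0.094 − 0.06) = $72.0588
Discount to today: PV = $72.0588 / (1 + 0.094)^7 = $72.0588 / 1.875518 = $38.42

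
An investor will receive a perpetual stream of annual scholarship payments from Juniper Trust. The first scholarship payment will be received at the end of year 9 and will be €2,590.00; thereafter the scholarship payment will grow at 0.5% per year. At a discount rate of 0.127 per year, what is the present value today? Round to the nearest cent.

Value at end of year 8: C₁ / (r − g) = €2,590.00 / (0.127 − 0.005) = €21,229.5082
Discount to today: PV = €21,229.5082 / (1 + 0.127)^8 = €21,229.5082 / 2.602504 = €8,157.34

€8157.34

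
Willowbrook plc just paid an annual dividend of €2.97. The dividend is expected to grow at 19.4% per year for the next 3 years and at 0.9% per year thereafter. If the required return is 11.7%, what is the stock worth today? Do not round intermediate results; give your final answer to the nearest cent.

€44.09

D_1 = 3.54618
D_2 = 4.23414
D_3 = 5.05556
Terminal value at year 3: TV = D_3×(1+g_2)/(r−g_2) = 5.10106/0.108 = 47.23205
P_0 = D_1/(1+r)^1 + D_2/(1+r)^2 + D_3/(1+r)^3 + TV/(1+r)^3
    = 3.17474 + 3.39359 + 3.62752 + 33.89045 = 44.08629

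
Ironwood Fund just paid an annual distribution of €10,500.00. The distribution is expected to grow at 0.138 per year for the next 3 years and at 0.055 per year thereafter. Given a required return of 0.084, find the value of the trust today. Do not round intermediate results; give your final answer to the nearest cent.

€476703.63

D_1 = 11949.00000
D_2 = 13597.96200
D_3 = 15474.48076
Terminal value at year 3: TV = D_3×(1+g_2)/(r−g_2) = 16325.57720/0.029 = 562950.93785
P_0 = D_1/(1+r)^1 + D_2/(1+r)^2 + D_3/(1+r)^3 + TV/(1+r)^3
    = 11023.06273 + 11572.18209 + 12148.65611 + 441959.73080 = 476703.63173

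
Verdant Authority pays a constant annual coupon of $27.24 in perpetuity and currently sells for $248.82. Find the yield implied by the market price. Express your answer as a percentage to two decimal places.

P = C/r ⇒ r = C/P = $27.24/$248.82 = 0.109477

10.95%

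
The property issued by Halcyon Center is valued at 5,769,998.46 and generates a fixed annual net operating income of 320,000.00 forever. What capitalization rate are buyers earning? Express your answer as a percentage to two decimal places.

P = C/r ⇒ r = C/P = 320,000.00/5,769,998.46 = 0.055459

5.55%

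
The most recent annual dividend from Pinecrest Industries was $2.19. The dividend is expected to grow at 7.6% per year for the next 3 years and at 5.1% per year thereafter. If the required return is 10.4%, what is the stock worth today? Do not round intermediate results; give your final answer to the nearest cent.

D_1 = 2.35644
D_2 = 2.53553
D_3 = 2.72823
Terminal value at year 3: TV = D_3×(1+g_2)/(r−g_2) = 2.86737/0.053 = 54.10131
P_0 = D_1/(1+r)^1 + D_2/(1+r)^2 + D_3/(1+r)^3 + TV/(1+r)^3
    = 2.13446 + 2.08032 + 2.02756 + 40.20690 = 46.44924

$46.45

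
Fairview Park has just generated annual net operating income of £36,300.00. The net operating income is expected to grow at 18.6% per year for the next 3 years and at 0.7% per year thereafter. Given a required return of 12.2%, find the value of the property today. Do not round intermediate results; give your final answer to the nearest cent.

£497219.54

D_1 = 43051.80000
D_2 = 51059.43480
D_3 = 60556.48967
Terminal value at year 3: TV = D_3×(1+g_2)/(r−g_2) = 60980.38510/0.115 = 530264.21827
P_0 = D_1/(1+r)^1 + D_2/(1+r)^2 + D_3/(1+r)^3 + TV/(1+r)^3
    = 38370.58824 + 40559.28489 + 42872.82699 + 375416.84153 = 497219.54165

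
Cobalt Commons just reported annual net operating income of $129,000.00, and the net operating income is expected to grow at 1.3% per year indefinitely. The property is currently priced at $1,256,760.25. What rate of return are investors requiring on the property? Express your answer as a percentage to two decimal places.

D₁ = $129,000.00 × 1.013 = $130,677.0000
P = D₁/(r − g) ⇒ r = D₁/P + g = $130,677.0000/$1,256,760.25 + 0.013 = 0.103979 + 0.013 = 0.116979

11.70%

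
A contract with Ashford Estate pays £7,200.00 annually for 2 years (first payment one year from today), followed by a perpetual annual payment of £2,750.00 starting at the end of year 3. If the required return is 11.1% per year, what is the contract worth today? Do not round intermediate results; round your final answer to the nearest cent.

£32385.40

PV of 2-year annuity: £7,200.00 × [1 − (1+0.111)^−2] / 0.111 = 12313.81464
Perpetuity value at year 2: £2,750.00 / 0.111 = 24774.77477
PV of perpetuity: 24774.77477 / (1+0.111)^2 = 20071.58168
Total PV = 12313.81464 + 20071.58168 = 32385.39632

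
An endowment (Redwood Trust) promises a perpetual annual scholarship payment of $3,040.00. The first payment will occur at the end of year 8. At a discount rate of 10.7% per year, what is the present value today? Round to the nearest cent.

$13946.22

Value at end of year 7: C / r = $3,040.00 / 0.107 = $28,411.2150
Discount to today: PV = $28,411.2150 / (1 + 0.107)^7 = $28,411.2150 / 2.037198 = $13,946.22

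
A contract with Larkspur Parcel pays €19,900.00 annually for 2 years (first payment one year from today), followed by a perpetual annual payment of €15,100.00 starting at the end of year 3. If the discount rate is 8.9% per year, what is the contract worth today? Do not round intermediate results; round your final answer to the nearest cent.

€178118.12

PV of 2-year annuity: €19,900.00 × [1 − (1+0.089)^−2] / 0.089 = 35053.85266
Perpetuity value at year 2: €15,100.00 / 0.089 = 169662.92135
PV of perpetuity: 169662.92135 / (1+0.089)^2 = 143064.26933
Total PV = 35053.85266 + 143064.26933 = 178118.12199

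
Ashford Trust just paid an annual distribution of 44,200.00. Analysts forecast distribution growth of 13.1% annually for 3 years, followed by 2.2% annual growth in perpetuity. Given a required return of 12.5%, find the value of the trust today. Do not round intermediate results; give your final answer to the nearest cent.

579640.99

D_1 = 49990.20000
D_2 = 56538.91620
D_3 = 63945.51422
Terminal value at year 3: TV = D_3×(1+g_2)/(r−g_2) = 65352.31554/0.103 = 634488.50034
P_0 = D_1/(1+r)^1 + D_2/(1+r)^2 + D_3/(1+r)^3 + TV/(1+r)^3
    = 44435.73333 + 44672.72391 + 44910.97844 + 445621.55305 = 579640.98873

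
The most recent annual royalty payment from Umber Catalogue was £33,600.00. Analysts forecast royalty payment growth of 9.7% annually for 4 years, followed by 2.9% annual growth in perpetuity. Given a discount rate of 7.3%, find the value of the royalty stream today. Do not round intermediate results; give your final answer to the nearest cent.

D_1 = 36859.20000
D_2 = 40434.54240
D_3 = 44356.69301
D_4 = 48659.29224
Terminal value at year 4: TV = D_4×(1+g_2)/(r−g_2) = 50070.41171/0.044 = 1137963.90250
P_0 = D_1/(1+r)^1 + D_2/(1+r)^2 + D_3/(1+r)^3 + D_4/(1+r)^4 + TV/(1+r)^4
    = 34351.53774 + 35119.88528 + 35905.41860 + 36708.52209 + 858478.84607 = 1000564.20978

£1000564.21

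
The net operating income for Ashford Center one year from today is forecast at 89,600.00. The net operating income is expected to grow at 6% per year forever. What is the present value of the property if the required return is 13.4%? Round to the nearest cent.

1210810.81

Growing perpetuity: P = D₁ / (r − g) = 89,600.0000 / (0.134 − 0.06) = 1,210,810.81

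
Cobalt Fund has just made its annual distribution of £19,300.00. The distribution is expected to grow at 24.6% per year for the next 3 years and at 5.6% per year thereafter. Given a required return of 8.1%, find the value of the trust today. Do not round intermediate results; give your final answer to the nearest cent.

D_1 = 24047.80000
D_2 = 29963.55880
D_3 = 37334.59426
Terminal value at year 3: TV = D_3×(1+g_2)/(r−g_2) = 39425.33154/0.025 = 1577013.26175
P_0 = D_1/(1+r)^1 + D_2/(1+r)^2 + D_3/(1+r)^3 + TV/(1+r)^3
    = 22245.88344 + 25641.41607 + 29555.23073 + 1248412.94602 = 1325855.47626

£1325855.48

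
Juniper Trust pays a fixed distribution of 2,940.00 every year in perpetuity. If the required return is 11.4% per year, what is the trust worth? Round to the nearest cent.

Level perpetuity: PV = C / r = 2,940.00 / 0.114 = 25,789.47

25789.47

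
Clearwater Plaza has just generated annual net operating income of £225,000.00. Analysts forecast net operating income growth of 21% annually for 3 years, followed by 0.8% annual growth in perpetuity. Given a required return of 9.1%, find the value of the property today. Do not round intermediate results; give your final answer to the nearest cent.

D_1 = 272250.00000
D_2 = 329422.50000
D_3 = 398601.22500
Terminal value at year 3: TV = D_3×(1+g_2)/(r−g_2) = 401790.03480/0.083 = 4840843.79277
P_0 = D_1/(1+r)^1 + D_2/(1+r)^2 + D_3/(1+r)^3 + TV/(1+r)^3
    = 249541.70486 + 276760.27762 + 306947.69561 + 3727750.32745 = 4561000.00554

£4561000.01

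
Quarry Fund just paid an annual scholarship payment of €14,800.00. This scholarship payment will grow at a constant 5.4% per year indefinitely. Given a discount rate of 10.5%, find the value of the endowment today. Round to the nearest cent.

€305866.67

D₁ = D₀ × (1 + g) = €14,800.00 × 1.054 = €15,599.2000
Growing perpetuity: P = D₁ / (r − g) = €15,599.2000 / (0.105 − 0.054) = €305,866.67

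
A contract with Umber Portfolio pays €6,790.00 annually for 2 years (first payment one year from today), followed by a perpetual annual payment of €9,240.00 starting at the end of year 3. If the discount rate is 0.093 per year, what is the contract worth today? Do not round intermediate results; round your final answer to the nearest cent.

€95062.49

PV of 2-year annuity: €6,790.00 × [1 − (1+0.093)^−2] / 0.093 = 11895.93764
Perpetuity value at year 2: €9,240.00 / 0.093 = 99354.83871
PV of perpetuity: 99354.83871 / (1+0.093)^2 = 83166.55244
Total PV = 11895.93764 + 83166.55244 = 95062.49008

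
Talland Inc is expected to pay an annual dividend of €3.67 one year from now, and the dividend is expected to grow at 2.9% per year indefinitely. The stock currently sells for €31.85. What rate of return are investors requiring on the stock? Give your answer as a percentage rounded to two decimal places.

P = D₁/(r − g) ⇒ r = D₁/P + g = €3.6700/€31.85 + 0.029 = 0.115228 + 0.029 = 0.144228

14.42%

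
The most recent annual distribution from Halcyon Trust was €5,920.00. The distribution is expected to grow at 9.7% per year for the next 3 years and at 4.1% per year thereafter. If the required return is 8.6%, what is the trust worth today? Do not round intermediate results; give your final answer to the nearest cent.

€159275.28

D_1 = 6494.24000
D_2 = 7124.18128
D_3 = 7815.22686
Terminal value at year 3: TV = D_3×(1+g_2)/(r−g_2) = 8135.65117/0.045 = 180792.24812
P_0 = D_1/(1+r)^1 + D_2/(1+r)^2 + D_3/(1+r)^3 + TV/(1+r)^3
    = 5979.96317 + 6040.53370 + 6101.71774 + 141153.07038 = 159275.28499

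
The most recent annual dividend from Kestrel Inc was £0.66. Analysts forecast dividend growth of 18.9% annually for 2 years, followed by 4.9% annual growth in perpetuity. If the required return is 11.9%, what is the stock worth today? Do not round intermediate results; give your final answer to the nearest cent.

£12.61

D_1 = 0.78474
D_2 = 0.93306
Terminal value at year 2: TV = D_2×(1+g_2)/(r−g_2) = 0.97878/0.07 = 13.98251
P_0 = D_1/(1+r)^1 + D_2/(1+r)^2 + TV/(1+r)^2
    = 0.70129 + 0.74516 + 11.16670 = 12.61315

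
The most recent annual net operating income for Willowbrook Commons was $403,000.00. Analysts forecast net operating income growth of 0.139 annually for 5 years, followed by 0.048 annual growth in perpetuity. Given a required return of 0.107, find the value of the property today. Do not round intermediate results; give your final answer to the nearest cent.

$10451202.49

D_1 = 459017.00000
D_2 = 522820.36300
D_3 = 595492.39346
D_4 = 678265.83615
D_5 = 772544.78737
Terminal value at year 5: TV = D_5×(1+g_2)/(r−g_2) = 809626.93717/0.059 = 13722490.46044
P_0 = D_1/(1+r)^1 + D_2/(1+r)^2 + D_3/(1+r)^3 + D_4/(1+r)^4 + D_5/(1+r)^5 + TV/(1+r)^5
    = 414649.50316 + 426635.75800 + 438968.49897 + 451657.74194 + 464713.79229 + 8254577.19188 = 10451202.48623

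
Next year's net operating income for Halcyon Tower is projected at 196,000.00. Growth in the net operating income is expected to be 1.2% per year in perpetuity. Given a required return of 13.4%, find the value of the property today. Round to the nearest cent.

1606557.38

Growing perpetuity: P = D₁ / (r − g) = 196,000.0000 / (0.134 − 0.012) = 1,606,557.38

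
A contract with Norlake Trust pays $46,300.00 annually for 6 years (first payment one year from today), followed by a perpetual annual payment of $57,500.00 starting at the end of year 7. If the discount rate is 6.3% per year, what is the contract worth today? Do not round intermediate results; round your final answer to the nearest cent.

PV of 6-year annuity: $46,300.00 × [1 − (1+0.063)^−6] / 0.063 = 225541.84845
Perpetuity value at year 6: $57,500.00 / 0.063 = 912698.41270
PV of perpetuity: 912698.41270 / (1+0.063)^6 = 632597.84497
Total PV = 225541.84845 + 632597.84497 = 858139.69342

$858139.69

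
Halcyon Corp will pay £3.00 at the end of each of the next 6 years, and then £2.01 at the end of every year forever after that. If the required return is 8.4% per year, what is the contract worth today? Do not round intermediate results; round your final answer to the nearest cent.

PV of 6-year annuity: £3.00 × [1 − (1+0.084)^−6] / 0.084 = 13.70194
Perpetuity value at year 6: £2.01 / 0.084 = 23.92857
PV of perpetuity: 23.92857 / (1+0.084)^6 = 14.74827
Total PV = 13.70194 + 14.74827 = 28.45021

£28.45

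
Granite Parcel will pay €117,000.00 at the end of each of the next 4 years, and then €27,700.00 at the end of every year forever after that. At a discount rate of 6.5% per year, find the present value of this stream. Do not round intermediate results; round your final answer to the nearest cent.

PV of 4-year annuity: €117,000.00 × [1 − (1+0.065)^−4] / 0.065 = 400818.43639
Perpetuity value at year 4: €27,700.00 / 0.065 = 426153.84615
PV of perpetuity: 426153.84615 / (1+0.065)^4 = 331259.22489
Total PV = 400818.43639 + 331259.22489 = 732077.66128

€732077.66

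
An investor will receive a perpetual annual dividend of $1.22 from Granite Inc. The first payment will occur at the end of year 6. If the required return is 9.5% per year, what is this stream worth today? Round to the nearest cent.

$8.16

Value at end of year 5: C / r = $1.22 / 0.095 = $12.8421
Discount to today: PV = $12.8421 / (1 + 0.095)^5 = $12.8421 / 1.574239 = $8.16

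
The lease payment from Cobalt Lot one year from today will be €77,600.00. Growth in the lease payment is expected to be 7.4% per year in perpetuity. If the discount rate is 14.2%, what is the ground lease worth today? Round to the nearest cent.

Growing perpetuity: P = D₁ / (r − g) = €77,600.0000 / (0.142 − 0.074) = €1,141,176.47

€1141176.47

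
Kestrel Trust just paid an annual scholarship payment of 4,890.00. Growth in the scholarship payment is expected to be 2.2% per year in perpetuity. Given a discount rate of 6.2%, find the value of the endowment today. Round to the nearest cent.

124939.50

D₁ = D₀ × (1 + g) = 4,890.00 × 1.022 = 4,997.5800
Growing perpetuity: P = D₁ / (r − g) = 4,997.5800 / (0.062 − 0.022) = 124,939.50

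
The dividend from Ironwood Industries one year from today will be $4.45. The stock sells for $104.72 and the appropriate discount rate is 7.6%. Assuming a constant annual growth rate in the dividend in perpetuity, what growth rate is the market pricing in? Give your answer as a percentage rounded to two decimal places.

3.35%

P = D₁/(r−g) ⇒ g = r − D₁/P = 0.076 − $4.45/$104.72 = 0.033506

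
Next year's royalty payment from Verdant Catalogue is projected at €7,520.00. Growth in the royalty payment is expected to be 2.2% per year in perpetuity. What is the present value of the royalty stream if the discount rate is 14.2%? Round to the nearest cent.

Growing perpetuity: P = D₁ / (r − g) = €7,520.0000 / (0.142 − 0.022) = €62,666.67

€62666.67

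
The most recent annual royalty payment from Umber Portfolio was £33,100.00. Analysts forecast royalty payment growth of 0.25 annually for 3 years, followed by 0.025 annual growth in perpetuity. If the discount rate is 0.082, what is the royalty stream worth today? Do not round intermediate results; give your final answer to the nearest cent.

D_1 = 41375.00000
D_2 = 51718.75000
D_3 = 64648.43750
Terminal value at year 3: TV = D_3×(1+g_2)/(r−g_2) = 66264.64844/0.057 = 1162537.69189
P_0 = D_1/(1+r)^1 + D_2/(1+r)^2 + D_3/(1+r)^3 + TV/(1+r)^3
    = 38239.37153 + 44176.72312 + 51035.95555 + 917751.83221 = 1051203.88241

£1051203.88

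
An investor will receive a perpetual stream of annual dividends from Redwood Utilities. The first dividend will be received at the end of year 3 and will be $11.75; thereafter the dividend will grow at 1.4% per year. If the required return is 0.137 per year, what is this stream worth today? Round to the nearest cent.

Value at end of year 2: C₁ / (r − g) = $11.75 / (0.137 − 0.014) = $95.5285
Discount to today: PV = $95.5285 / (1 + 0.137)^2 = $95.5285 / 1.292769 = $73.89

$73.89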